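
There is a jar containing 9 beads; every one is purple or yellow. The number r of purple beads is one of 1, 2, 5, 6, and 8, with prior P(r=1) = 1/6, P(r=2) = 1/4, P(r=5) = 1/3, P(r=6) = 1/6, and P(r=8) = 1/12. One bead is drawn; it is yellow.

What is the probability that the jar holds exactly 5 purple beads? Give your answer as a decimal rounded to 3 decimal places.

Compute the likelihood of this draw for each case: P(data | r = 1) = (8/9) = 8/9; P(data | r = 2) = (7/9) = 7/9; P(data | r = 5) = (4/9) = 4/9; P(data | r = 6) = (3/9) = 1/3; P(data | r = 8) = (1/9) = 1/9.
Multiplying each by its prior: 1/6 · 8/9 = 4/27, 1/4 · 7/9 = 7/36, 1/3 · 4/9 = 4/27, 1/6 · 1/3 = 1/18, 1/12 · 1/9 = 1/108; summing to 5/9.
So P(r = 5 | data) = (4/27) / (5/9) = 4/15.

0.267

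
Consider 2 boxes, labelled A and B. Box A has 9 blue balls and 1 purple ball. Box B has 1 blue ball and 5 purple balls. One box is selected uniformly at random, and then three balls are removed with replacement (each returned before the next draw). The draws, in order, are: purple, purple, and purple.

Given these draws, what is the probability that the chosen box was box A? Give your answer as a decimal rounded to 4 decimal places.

Under each hypothesis, the probability of the observed sequence is: P(data | box A) = (1/10)(1/10)(1/10) = 0.001; P(data | box B) = (5/6)(5/6)(5/6) = 0.5787.
Multiplying each by its prior: 1/2 · 0.001 = 0.0005, 1/2 · 0.5787 = 0.28935; these sum to 0.28985.
Therefore the posterior P(box A | data) = (0.0005) / (0.28985) = 0.001725.

0.0017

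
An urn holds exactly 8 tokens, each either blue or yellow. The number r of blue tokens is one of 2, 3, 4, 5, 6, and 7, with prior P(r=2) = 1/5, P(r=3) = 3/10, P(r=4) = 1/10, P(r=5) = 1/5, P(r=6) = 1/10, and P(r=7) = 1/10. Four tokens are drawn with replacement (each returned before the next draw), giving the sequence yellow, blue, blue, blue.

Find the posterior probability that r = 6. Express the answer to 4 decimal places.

0.1893

Under each hypothesis, the probability of the observed sequence is: P(data | r = 2) = (6/8)(2/8)(2/8)(2/8) = 0.011719; P(data | r = 3) = (5/8)(3/8)(3/8)(3/8) = 0.032959; P(data | r = 4) = (4/8)(4/8)(4/8)(4/8) = 0.0625; P(data | r = 5) = (3/8)(5/8)(5/8)(5/8) = 0.091553; P(data | r = 6) = (2/8)(6/8)(6/8)(6/8) = 0.10547; P(data | r = 7) = (1/8)(7/8)(7/8)(7/8) = 0.08374.
Multiplying each by its prior: 1/5 · 0.011719 = 0.0023437, 3/10 · 0.032959 = 0.0098877, 1/10 · 0.0625 = 0.00625, 1/5 · 0.091553 = 0.018311, 1/10 · 0.10547 = 0.010547, 1/10 · 0.08374 = 0.008374; summing to 0.055713.
Hence P(r = 6 | data) = (0.010547) / (0.055713) = 0.18931.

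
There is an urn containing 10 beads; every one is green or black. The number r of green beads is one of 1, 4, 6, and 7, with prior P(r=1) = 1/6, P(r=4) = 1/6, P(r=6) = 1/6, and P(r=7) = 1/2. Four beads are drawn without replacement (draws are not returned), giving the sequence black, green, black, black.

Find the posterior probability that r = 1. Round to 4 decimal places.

0.4019

Under each hypothesis, the probability of the observed sequence is: P(data | r = 1) = (9/10)(1/9)(8/8)(7/7) = 0.1; P(data | r = 4) = (6/10)(4/9)(5/8)(4/7) = 0.095238; P(data | r = 6) = (4/10)(6/9)(3/8)(2/7) = 0.028571; P(data | r = 7) = (3/10)(7/9)(2/8)(1/7) = 0.0083333.
Multiplying each by its prior: 1/6 · 0.1 = 0.016667, 1/6 · 0.095238 = 0.015873, 1/6 · 0.028571 = 0.0047619, 1/2 · 0.0083333 = 0.0041667; these sum to 0.041468.
Hence P(r = 1 | data) = (0.016667) / (0.041468) = 0.40191.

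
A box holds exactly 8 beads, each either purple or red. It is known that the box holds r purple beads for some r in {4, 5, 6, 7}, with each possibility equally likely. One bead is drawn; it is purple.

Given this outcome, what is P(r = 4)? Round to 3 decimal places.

0.182

Under each hypothesis, the probability of this draw is: P(data | r = 4) = (4/8) = 1/2; P(data | r = 5) = (5/8) = 5/8; P(data | r = 6) = (6/8) = 3/4; P(data | r = 7) = (7/8) = 7/8.
Multiplying each by its prior: 1/4 · 1/2 = 1/8, 1/4 · 5/8 = 5/32, 1/4 · 3/4 = 3/16, 1/4 · 7/8 = 7/32; summing to 11/16.
Therefore the posterior P(r = 4 | data) = (1/8) / (11/16) = 2/11.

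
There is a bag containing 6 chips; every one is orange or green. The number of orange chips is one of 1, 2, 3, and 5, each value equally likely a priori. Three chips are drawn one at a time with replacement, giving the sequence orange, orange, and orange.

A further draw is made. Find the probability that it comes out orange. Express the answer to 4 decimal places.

0.7484

Compute the likelihood of the observed sequence for each case: P(data | r = 1) = (1/6)(1/6)(1/6) = 1/216; P(data | r = 2) = (2/6)(2/6)(2/6) = 1/27; P(data | r = 3) = (3/6)(3/6)(3/6) = 1/8; P(data | r = 5) = (5/6)(5/6)(5/6) = 125/216.
Weighting by the prior gives 1/4 · 1/216 = 1/864, 1/4 · 1/27 = 1/108, 1/4 · 1/8 = 1/32, 1/4 · 125/216 = 125/864; with total 161/864.
Dividing through by the total gives posterior P(r = 1 | data) = 1/161, P(r = 2 | data) = 8/161, P(r = 3 | data) = 27/161, P(r = 5 | data) = 125/161.
So P(orange next | data) = Σ P(orange next | H) P(H | data) = (1/6)(1/161) + (1/3)(8/161) + (1/2)(27/161) + (5/6)(125/161) = 241/322.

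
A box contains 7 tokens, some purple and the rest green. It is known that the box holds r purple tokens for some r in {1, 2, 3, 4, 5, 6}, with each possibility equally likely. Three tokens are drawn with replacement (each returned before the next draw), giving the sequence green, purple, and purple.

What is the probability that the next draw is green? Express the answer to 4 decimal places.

0.4082

For each hypothesis, P(data | H) works out to: P(data | r = 1) = (6/7)(1/7)(1/7) = 0.017493; P(data | r = 2) = (5/7)(2/7)(2/7) = 0.058309; P(data | r = 3) = (4/7)(3/7)(3/7) = 0.10496; P(data | r = 4) = (3/7)(4/7)(4/7) = 0.13994; P(data | r = 5) = (2/7)(5/7)(5/7) = 0.14577; P(data | r = 6) = (1/7)(6/7)(6/7) = 0.10496.
The prior-weighted likelihoods are 1/6 · 0.017493 = 0.0029155, 1/6 · 0.058309 = 0.0097182, 1/6 · 0.10496 = 0.017493, 1/6 · 0.13994 = 0.023324, 1/6 · 0.14577 = 0.024295, 1/6 · 0.10496 = 0.017493; with total 0.095238.
Dividing through by the total gives posterior P(r = 1 | data) = 0.030612, P(r = 2 | data) = 0.10204, P(r = 3 | data) = 0.18367, P(r = 4 | data) = 0.2449, P(r = 5 | data) = 0.2551, P(r = 6 | data) = 0.18367.
Averaging over the posterior, P(green next | data) = (6/7)(0.030612) + (5/7)(0.10204) + (4/7)(0.18367) + (3/7)(0.2449) + (2/7)(0.2551) + (1/7)(0.18367) = 0.40816.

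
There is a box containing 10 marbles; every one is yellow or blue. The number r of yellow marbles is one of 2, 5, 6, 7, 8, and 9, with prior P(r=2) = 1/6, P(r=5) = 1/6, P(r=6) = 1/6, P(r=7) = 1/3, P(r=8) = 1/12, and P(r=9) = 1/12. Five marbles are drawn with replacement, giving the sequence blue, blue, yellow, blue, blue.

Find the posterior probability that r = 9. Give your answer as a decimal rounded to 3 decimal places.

For each hypothesis, P(data | H) works out to: P(data | r = 2) = (8/10)(8/10)(2/10)(8/10)(8/10) = 0.08192; P(data | r = 5) = (5/10)(5/10)(5/10)(5/10)(5/10) = 0.03125; P(data | r = 6) = (4/10)(4/10)(6/10)(4/10)(4/10) = 0.01536; P(data | r = 7) = (3/10)(3/10)(7/10)(3/10)(3/10) = 0.00567; P(data | r = 8) = (2/10)(2/10)(8/10)(2/10)(2/10) = 0.00128; P(data | r = 9) = (1/10)(1/10)(9/10)(1/10)(1/10) = 9e-05.
The prior-weighted likelihoods are 1/6 · 0.08192 = 0.013653, 1/6 · 0.03125 = 0.0052083, 1/6 · 0.01536 = 0.00256, 1/3 · 0.00567 = 0.00189, 1/12 · 0.00128 = 0.00010667, 1/12 · 9e-05 = 7.5e-06; with total 0.023426.
By Bayes' rule, P(r = 9 | data) = (7.5e-06) / (0.023426) = 0.00032016.

0.000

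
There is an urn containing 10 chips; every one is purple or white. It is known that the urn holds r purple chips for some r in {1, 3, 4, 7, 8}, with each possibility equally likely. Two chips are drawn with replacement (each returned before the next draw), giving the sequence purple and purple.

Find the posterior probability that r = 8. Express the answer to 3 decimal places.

0.460

The likelihood of the observed sequence under each hypothesis: P(data | r = 1) = (1/10)(1/10) = 1/100; P(data | r = 3) = (3/10)(3/10) = 9/100; P(data | r = 4) = (4/10)(4/10) = 4/25; P(data | r = 7) = (7/10)(7/10) = 49/100; P(data | r = 8) = (8/10)(8/10) = 16/25.
Weighting by the prior gives 1/5 · 1/100 = 1/500, 1/5 · 9/100 = 9/500, 1/5 · 4/25 = 4/125, 1/5 · 49/100 = 49/500, 1/5 · 16/25 = 16/125; summing to 139/500.
So P(r = 8 | data) = (16/125) / (139/500) = 64/139.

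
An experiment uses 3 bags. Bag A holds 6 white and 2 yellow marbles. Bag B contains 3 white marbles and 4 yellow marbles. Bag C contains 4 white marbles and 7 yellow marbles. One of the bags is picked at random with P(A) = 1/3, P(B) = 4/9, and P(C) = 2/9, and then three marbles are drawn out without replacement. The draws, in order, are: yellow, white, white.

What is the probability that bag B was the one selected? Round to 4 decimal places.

The likelihood of the observed sequence under each hypothesis: P(data | bag A) = (2/8)(6/7)(5/6) = 0.17857; P(data | bag B) = (4/7)(3/6)(2/5) = 0.11429; P(data | bag C) = (7/11)(4/10)(3/9) = 0.084848.
Weighting by the prior gives 1/3 · 0.17857 = 0.059524, 4/9 · 0.11429 = 0.050794, 2/9 · 0.084848 = 0.018855; summing to 0.12917.
So P(bag B | data) = (0.050794) / (0.12917) = 0.39322.

0.3932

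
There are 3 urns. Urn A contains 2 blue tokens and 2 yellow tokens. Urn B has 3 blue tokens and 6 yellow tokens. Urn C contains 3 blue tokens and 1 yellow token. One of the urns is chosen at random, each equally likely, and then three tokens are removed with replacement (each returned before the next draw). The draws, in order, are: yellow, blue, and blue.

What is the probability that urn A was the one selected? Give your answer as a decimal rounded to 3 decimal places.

0.368

The likelihood of the observed sequence under each hypothesis: P(data | urn A) = (2/4)(2/4)(2/4) = 0.125; P(data | urn B) = (6/9)(3/9)(3/9) = 0.074074; P(data | urn C) = (1/4)(3/4)(3/4) = 0.14062.
The prior-weighted likelihoods are 1/3 · 0.125 = 0.041667, 1/3 · 0.074074 = 0.024691, 1/3 · 0.14062 = 0.046875; these sum to 0.11323.
Hence P(urn A | data) = (0.041667) / (0.11323) = 0.36797.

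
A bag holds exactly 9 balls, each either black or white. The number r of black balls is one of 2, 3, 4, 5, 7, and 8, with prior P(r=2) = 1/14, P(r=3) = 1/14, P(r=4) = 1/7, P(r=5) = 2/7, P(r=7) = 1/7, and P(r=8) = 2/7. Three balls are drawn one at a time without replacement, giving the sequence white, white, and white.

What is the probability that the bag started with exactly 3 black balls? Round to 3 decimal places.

0.220

Compute the likelihood of the observed sequence for each case: P(data | r = 2) = (7/9)(6/8)(5/7) = 5/12; P(data | r = 3) = (6/9)(5/8)(4/7) = 5/21; P(data | r = 4) = (5/9)(4/8)(3/7) = 5/42; P(data | r = 5) = (4/9)(3/8)(2/7) = 1/21; P(data | r = 7) = (2/9)(1/8)(0/7) = 0; P(data | r = 8) = (1/9)(0/8) = 0.
Multiplying each by its prior: 1/14 · 5/12 = 5/168, 1/14 · 5/21 = 5/294, 1/7 · 5/42 = 5/294, 2/7 · 1/21 = 2/147, 1/7 · 0 = 0, 2/7 · 0 = 0; summing to 13/168.
By Bayes' rule, P(r = 3 | data) = (5/294) / (13/168) = 20/91.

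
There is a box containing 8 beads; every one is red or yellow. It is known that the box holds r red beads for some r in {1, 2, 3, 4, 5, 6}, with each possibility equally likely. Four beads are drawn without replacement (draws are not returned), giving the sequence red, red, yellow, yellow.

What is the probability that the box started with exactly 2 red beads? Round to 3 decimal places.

0.119

For each hypothesis, P(data | H) works out to: P(data | r = 1) = (1/8)(0/7) = 0; P(data | r = 2) = (2/8)(1/7)(6/6)(5/5) = 1/28; P(data | r = 3) = (3/8)(2/7)(5/6)(4/5) = 1/14; P(data | r = 4) = (4/8)(3/7)(4/6)(3/5) = 3/35; P(data | r = 5) = (5/8)(4/7)(3/6)(2/5) = 1/14; P(data | r = 6) = (6/8)(5/7)(2/6)(1/5) = 1/28.
The prior-weighted likelihoods are 1/6 · 0 = 0, 1/6 · 1/28 = 1/168, 1/6 · 1/14 = 1/84, 1/6 · 3/35 = 1/70, 1/6 · 1/14 = 1/84, 1/6 · 1/28 = 1/168; with total 1/20.
By Bayes' rule, P(r = 2 | data) = (1/168) / (1/20) = 5/42.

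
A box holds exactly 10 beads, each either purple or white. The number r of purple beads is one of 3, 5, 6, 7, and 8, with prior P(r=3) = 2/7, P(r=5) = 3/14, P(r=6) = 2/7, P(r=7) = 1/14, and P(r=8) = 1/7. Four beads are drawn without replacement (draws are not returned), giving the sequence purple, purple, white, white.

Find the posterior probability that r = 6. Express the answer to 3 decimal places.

The likelihood of the observed sequence under each hypothesis: P(data | r = 3) = (3/10)(2/9)(7/8)(6/7) = 0.05; P(data | r = 5) = (5/10)(4/9)(5/8)(4/7) = 0.079365; P(data | r = 6) = (6/10)(5/9)(4/8)(3/7) = 0.071429; P(data | r = 7) = (7/10)(6/9)(3/8)(2/7) = 0.05; P(data | r = 8) = (8/10)(7/9)(2/8)(1/7) = 0.022222.
The prior-weighted likelihoods are 2/7 · 0.05 = 0.014286, 3/14 · 0.079365 = 0.017007, 2/7 · 0.071429 = 0.020408, 1/14 · 0.05 = 0.0035714, 1/7 · 0.022222 = 0.0031746; summing to 0.058447.
Therefore the posterior P(r = 6 | data) = (0.020408) / (0.058447) = 0.34918.

0.349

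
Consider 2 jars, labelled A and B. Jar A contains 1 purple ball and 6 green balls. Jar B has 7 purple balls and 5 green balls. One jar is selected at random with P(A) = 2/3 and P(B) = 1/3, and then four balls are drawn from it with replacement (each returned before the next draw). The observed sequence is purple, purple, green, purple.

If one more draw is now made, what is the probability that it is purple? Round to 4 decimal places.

0.5582

For each hypothesis, P(data | H) works out to: P(data | jar A) = (1/7)(1/7)(6/7)(1/7) = 0.002499; P(data | jar B) = (7/12)(7/12)(5/12)(7/12) = 0.082706.
Multiplying each by its prior: 2/3 · 0.002499 = 0.001666, 1/3 · 0.082706 = 0.027569; summing to 0.029235.
The posterior is then P(jar A | data) = 0.056986, P(jar B | data) = 0.94301.
So P(purple next | data) = Σ P(purple next | H) P(H | data) = (1/7)(0.056986) + (7/12)(0.94301) = 0.55823.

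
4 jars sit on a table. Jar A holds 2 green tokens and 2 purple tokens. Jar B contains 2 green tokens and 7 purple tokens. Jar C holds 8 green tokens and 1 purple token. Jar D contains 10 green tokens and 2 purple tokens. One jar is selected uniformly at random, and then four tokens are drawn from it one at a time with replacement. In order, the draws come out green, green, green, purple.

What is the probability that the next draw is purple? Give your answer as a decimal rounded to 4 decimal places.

0.2551

Compute the likelihood of the observed sequence for each case: P(data | jar A) = (2/4)(2/4)(2/4)(2/4) = 0.0625; P(data | jar B) = (2/9)(2/9)(2/9)(7/9) = 0.0085353; P(data | jar C) = (8/9)(8/9)(8/9)(1/9) = 0.078037; P(data | jar D) = (10/12)(10/12)(10/12)(2/12) = 0.096451.
The prior-weighted likelihoods are 1/4 · 0.0625 = 0.015625, 1/4 · 0.0085353 = 0.0021338, 1/4 · 0.078037 = 0.019509, 1/4 · 0.096451 = 0.024113; these sum to 0.061381.
Dividing through by the total gives posterior P(jar A | data) = 0.25456, P(jar B | data) = 0.034764, P(jar C | data) = 0.31784, P(jar D | data) = 0.39284.
Averaging over the posterior, P(purple next | data) = (1/2)(0.25456) + (7/9)(0.034764) + (1/9)(0.31784) + (1/6)(0.39284) = 0.25511.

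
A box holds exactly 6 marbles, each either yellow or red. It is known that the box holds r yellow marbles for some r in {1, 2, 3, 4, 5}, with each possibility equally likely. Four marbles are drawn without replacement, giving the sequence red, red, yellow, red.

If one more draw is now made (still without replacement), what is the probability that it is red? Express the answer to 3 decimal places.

The likelihood of the observed sequence under each hypothesis: P(data | r = 1) = (5/6)(4/5)(1/4)(3/3) = 1/6; P(data | r = 2) = (4/6)(3/5)(2/4)(2/3) = 2/15; P(data | r = 3) = (3/6)(2/5)(3/4)(1/3) = 1/20; P(data | r = 4) = (2/6)(1/5)(4/4)(0/3) = 0; P(data | r = 5) = (1/6)(0/5) = 0.
The prior-weighted likelihoods are 1/5 · 1/6 = 1/30, 1/5 · 2/15 = 2/75, 1/5 · 1/20 = 1/100, 1/5 · 0 = 0, 1/5 · 0 = 0; summing to 7/100.
Normalising, the posterior is P(r = 1 | data) = 10/21, P(r = 2 | data) = 8/21, P(r = 3 | data) = 1/7, P(r = 4 | data) = 0, P(r = 5 | data) = 0.
The predictive probability is P(red next | data) = (1)(10/21) + (1/2)(8/21) + (0)(1/7) = 2/3.

0.667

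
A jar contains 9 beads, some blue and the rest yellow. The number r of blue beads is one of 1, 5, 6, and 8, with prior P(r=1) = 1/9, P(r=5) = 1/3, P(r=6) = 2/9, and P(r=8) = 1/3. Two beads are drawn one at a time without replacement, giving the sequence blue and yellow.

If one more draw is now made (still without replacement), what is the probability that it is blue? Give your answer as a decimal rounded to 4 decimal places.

0.6563

The likelihood of the observed sequence under each hypothesis: P(data | r = 1) = (1/9)(8/8) = 1/9; P(data | r = 5) = (5/9)(4/8) = 5/18; P(data | r = 6) = (6/9)(3/8) = 1/4; P(data | r = 8) = (8/9)(1/8) = 1/9.
Weighting by the prior gives 1/9 · 1/9 = 1/81, 1/3 · 5/18 = 5/54, 2/9 · 1/4 = 1/18, 1/3 · 1/9 = 1/27; summing to 16/81.
The posterior is then P(r = 1 | data) = 1/16, P(r = 5 | data) = 15/32, P(r = 6 | data) = 9/32, P(r = 8 | data) = 3/16.
So P(blue next | data) = Σ P(blue next | H) P(H | data) = (0)(1/16) + (4/7)(15/32) + (5/7)(9/32) + (1)(3/16) = 21/32.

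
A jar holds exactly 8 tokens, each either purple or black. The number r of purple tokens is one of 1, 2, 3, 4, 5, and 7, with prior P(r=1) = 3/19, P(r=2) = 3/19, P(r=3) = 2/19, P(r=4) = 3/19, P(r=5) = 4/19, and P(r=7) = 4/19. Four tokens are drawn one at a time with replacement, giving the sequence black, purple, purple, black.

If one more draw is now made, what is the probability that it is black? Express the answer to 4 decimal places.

For each hypothesis, P(data | H) works out to: P(data | r = 1) = (7/8)(1/8)(1/8)(7/8) = 0.011963; P(data | r = 2) = (6/8)(2/8)(2/8)(6/8) = 0.035156; P(data | r = 3) = (5/8)(3/8)(3/8)(5/8) = 0.054932; P(data | r = 4) = (4/8)(4/8)(4/8)(4/8) = 0.0625; P(data | r = 5) = (3/8)(5/8)(5/8)(3/8) = 0.054932; P(data | r = 7) = (1/8)(7/8)(7/8)(1/8) = 0.011963.
The prior-weighted likelihoods are 3/19 · 0.011963 = 0.0018889, 3/19 · 0.035156 = 0.005551, 2/19 · 0.054932 = 0.0057823, 3/19 · 0.0625 = 0.0098684, 4/19 · 0.054932 = 0.011565, 4/19 · 0.011963 = 0.0025185; these sum to 0.037174.
Dividing through by the total gives posterior P(r = 1 | data) = 0.050812, P(r = 2 | data) = 0.14933, P(r = 3 | data) = 0.15555, P(r = 4 | data) = 0.26547, P(r = 5 | data) = 0.3111, P(r = 7 | data) = 0.06775.
So P(black next | data) = Σ P(black next | H) P(H | data) = (7/8)(0.050812) + (3/4)(0.14933) + (5/8)(0.15555) + (1/2)(0.26547) + (3/8)(0.3111) + (1/8)(0.06775) = 0.51154.

0.5115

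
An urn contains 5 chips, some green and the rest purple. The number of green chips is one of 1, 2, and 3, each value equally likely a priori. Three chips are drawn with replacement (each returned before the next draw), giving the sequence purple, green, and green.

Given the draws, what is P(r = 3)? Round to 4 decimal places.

The likelihood of the observed sequence under each hypothesis: P(data | r = 1) = (4/5)(1/5)(1/5) = 4/125; P(data | r = 2) = (3/5)(2/5)(2/5) = 12/125; P(data | r = 3) = (2/5)(3/5)(3/5) = 18/125.
Multiplying each by its prior: 1/3 · 4/125 = 4/375, 1/3 · 12/125 = 4/125, 1/3 · 18/125 = 6/125; summing to 34/375.
Hence P(r = 3 | data) = (6/125) / (34/375) = 9/17.

0.5294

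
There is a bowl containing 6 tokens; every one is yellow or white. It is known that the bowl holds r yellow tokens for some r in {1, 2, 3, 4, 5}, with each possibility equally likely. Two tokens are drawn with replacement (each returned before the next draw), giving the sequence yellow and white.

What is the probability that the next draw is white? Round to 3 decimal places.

0.500

Under each hypothesis, the probability of the observed sequence is: P(data | r = 1) = (1/6)(5/6) = 5/36; P(data | r = 2) = (2/6)(4/6) = 2/9; P(data | r = 3) = (3/6)(3/6) = 1/4; P(data | r = 4) = (4/6)(2/6) = 2/9; P(data | r = 5) = (5/6)(1/6) = 5/36.
Multiplying each by its prior: 1/5 · 5/36 = 1/36, 1/5 · 2/9 = 2/45, 1/5 · 1/4 = 1/20, 1/5 · 2/9 = 2/45, 1/5 · 5/36 = 1/36; with total 7/36.
Normalising, the posterior is P(r = 1 | data) = 1/7, P(r = 2 | data) = 8/35, P(r = 3 | data) = 9/35, P(r = 4 | data) = 8/35, P(r = 5 | data) = 1/7.
The predictive probability is P(white next | data) = (5/6)(1/7) + (2/3)(8/35) + (1/2)(9/35) + (1/3)(8/35) + (1/6)(1/7) = 1/2.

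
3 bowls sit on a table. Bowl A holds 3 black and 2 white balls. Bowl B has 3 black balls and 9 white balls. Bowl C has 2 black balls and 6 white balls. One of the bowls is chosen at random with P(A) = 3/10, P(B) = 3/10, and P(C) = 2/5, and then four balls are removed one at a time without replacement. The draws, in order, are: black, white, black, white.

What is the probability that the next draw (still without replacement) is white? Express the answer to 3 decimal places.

The likelihood of the observed sequence under each hypothesis: P(data | bowl A) = (3/5)(2/4)(2/3)(1/2) = 1/10; P(data | bowl B) = (3/12)(9/11)(2/10)(8/9) = 2/55; P(data | bowl C) = (2/8)(6/7)(1/6)(5/5) = 1/28.
Weighting by the prior gives 3/10 · 1/10 = 3/100, 3/10 · 2/55 = 3/275, 2/5 · 1/28 = 1/70; summing to 17/308.
The posterior is then P(bowl A | data) = 231/425, P(bowl B | data) = 84/425, P(bowl C | data) = 22/85.
So P(white next | data) = Σ P(white next | H) P(H | data) = (0)(231/425) + (7/8)(84/425) + (1)(22/85) = 367/850.

0.432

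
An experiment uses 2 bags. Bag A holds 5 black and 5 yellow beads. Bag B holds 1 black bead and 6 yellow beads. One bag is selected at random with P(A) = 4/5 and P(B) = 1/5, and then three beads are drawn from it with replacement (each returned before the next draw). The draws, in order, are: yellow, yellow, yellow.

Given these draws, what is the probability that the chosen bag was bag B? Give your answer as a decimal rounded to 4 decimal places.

0.5574

The likelihood of the observed sequence under each hypothesis: P(data | bag A) = (5/10)(5/10)(5/10) = 0.125; P(data | bag B) = (6/7)(6/7)(6/7) = 0.62974.
Multiplying each by its prior: 4/5 · 0.125 = 0.1, 1/5 · 0.62974 = 0.12595; summing to 0.22595.
Hence P(bag B | data) = (0.12595) / (0.22595) = 0.55742.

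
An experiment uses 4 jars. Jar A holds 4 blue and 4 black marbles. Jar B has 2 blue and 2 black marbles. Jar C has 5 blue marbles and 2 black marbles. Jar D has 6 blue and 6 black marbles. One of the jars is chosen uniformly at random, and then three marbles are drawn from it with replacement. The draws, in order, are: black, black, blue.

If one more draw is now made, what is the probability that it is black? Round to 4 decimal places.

0.4712

The likelihood of the observed sequence under each hypothesis: P(data | jar A) = (4/8)(4/8)(4/8) = 0.125; P(data | jar B) = (2/4)(2/4)(2/4) = 0.125; P(data | jar C) = (2/7)(2/7)(5/7) = 0.058309; P(data | jar D) = (6/12)(6/12)(6/12) = 0.125.
The prior-weighted likelihoods are 1/4 · 0.125 = 0.03125, 1/4 · 0.125 = 0.03125, 1/4 · 0.058309 = 0.014577, 1/4 · 0.125 = 0.03125; these sum to 0.10833.
Dividing through by the total gives posterior P(jar A | data) = 0.28848, P(jar B | data) = 0.28848, P(jar C | data) = 0.13457, P(jar D | data) = 0.28848.
Averaging over the posterior, P(black next | data) = (1/2)(0.28848) + (1/2)(0.28848) + (2/7)(0.13457) + (1/2)(0.28848) = 0.47116.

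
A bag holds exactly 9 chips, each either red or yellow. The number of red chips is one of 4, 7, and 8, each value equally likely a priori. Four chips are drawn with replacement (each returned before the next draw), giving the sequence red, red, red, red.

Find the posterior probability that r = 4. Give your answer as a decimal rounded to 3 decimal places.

0.038

Compute the likelihood of the observed sequence for each case: P(data | r = 4) = (4/9)(4/9)(4/9)(4/9) = 0.039018; P(data | r = 7) = (7/9)(7/9)(7/9)(7/9) = 0.36595; P(data | r = 8) = (8/9)(8/9)(8/9)(8/9) = 0.6243.
Weighting by the prior gives 1/3 · 0.039018 = 0.013006, 1/3 · 0.36595 = 0.12198, 1/3 · 0.6243 = 0.2081; with total 0.34309.
By Bayes' rule, P(r = 4 | data) = (0.013006) / (0.34309) = 0.037909.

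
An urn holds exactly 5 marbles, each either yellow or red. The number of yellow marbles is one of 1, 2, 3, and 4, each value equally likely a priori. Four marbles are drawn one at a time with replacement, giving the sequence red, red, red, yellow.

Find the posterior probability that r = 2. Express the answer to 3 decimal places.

0.370

Under each hypothesis, the probability of the observed sequence is: P(data | r = 1) = (4/5)(4/5)(4/5)(1/5) = 0.1024; P(data | r = 2) = (3/5)(3/5)(3/5)(2/5) = 0.0864; P(data | r = 3) = (2/5)(2/5)(2/5)(3/5) = 0.0384; P(data | r = 4) = (1/5)(1/5)(1/5)(4/5) = 0.0064.
Multiplying each by its prior: 1/4 · 0.1024 = 0.0256, 1/4 · 0.0864 = 0.0216, 1/4 · 0.0384 = 0.0096, 1/4 · 0.0064 = 0.0016; summing to 0.0584.
Therefore the posterior P(r = 2 | data) = (0.0216) / (0.0584) = 0.36986.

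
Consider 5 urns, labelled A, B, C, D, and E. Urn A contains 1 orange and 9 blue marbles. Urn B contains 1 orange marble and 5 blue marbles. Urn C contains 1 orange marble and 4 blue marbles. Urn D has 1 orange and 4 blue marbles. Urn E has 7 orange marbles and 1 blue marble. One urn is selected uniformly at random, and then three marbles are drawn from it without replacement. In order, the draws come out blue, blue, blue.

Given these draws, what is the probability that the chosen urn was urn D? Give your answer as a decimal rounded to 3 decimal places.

For each hypothesis, P(data | H) works out to: P(data | urn A) = (9/10)(8/9)(7/8) = 7/10; P(data | urn B) = (5/6)(4/5)(3/4) = 1/2; P(data | urn C) = (4/5)(3/4)(2/3) = 2/5; P(data | urn D) = (4/5)(3/4)(2/3) = 2/5; P(data | urn E) = (1/8)(0/7) = 0.
Weighting by the prior gives 1/5 · 7/10 = 7/50, 1/5 · 1/2 = 1/10, 1/5 · 2/5 = 2/25, 1/5 · 2/5 = 2/25, 1/5 · 0 = 0; with total 2/5.
By Bayes' rule, P(urn D | data) = (2/25) / (2/5) = 1/5.

0.200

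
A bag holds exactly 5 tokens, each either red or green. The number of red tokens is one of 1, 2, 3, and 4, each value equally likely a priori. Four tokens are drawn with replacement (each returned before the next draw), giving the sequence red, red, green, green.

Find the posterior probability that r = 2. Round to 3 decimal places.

The likelihood of the observed sequence under each hypothesis: P(data | r = 1) = (1/5)(1/5)(4/5)(4/5) = 16/625; P(data | r = 2) = (2/5)(2/5)(3/5)(3/5) = 36/625; P(data | r = 3) = (3/5)(3/5)(2/5)(2/5) = 36/625; P(data | r = 4) = (4/5)(4/5)(1/5)(1/5) = 16/625.
Weighting by the prior gives 1/4 · 16/625 = 4/625, 1/4 · 36/625 = 9/625, 1/4 · 36/625 = 9/625, 1/4 · 16/625 = 4/625; with total 26/625.
By Bayes' rule, P(r = 2 | data) = (9/625) / (26/625) = 9/26.

0.346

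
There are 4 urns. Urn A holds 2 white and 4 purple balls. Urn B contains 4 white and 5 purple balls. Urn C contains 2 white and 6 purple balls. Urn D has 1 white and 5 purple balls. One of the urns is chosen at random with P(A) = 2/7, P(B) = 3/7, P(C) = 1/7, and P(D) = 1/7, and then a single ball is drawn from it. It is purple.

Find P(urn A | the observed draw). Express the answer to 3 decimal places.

Compute the likelihood of this draw for each case: P(data | urn A) = (4/6) = 2/3; P(data | urn B) = (5/9) = 5/9; P(data | urn C) = (6/8) = 3/4; P(data | urn D) = (5/6) = 5/6.
Weighting by the prior gives 2/7 · 2/3 = 4/21, 3/7 · 5/9 = 5/21, 1/7 · 3/4 = 3/28, 1/7 · 5/6 = 5/42; these sum to 55/84.
So P(urn A | data) = (4/21) / (55/84) = 16/55.

0.291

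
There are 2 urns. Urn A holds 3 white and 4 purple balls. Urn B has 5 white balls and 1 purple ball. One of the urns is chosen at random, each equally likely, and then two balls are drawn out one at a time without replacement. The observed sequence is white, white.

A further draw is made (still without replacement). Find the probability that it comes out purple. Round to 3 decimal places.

0.347

Under each hypothesis, the probability of the observed sequence is: P(data | urn A) = (3/7)(2/6) = 1/7; P(data | urn B) = (5/6)(4/5) = 2/3.
The prior-weighted likelihoods are 1/2 · 1/7 = 1/14, 1/2 · 2/3 = 1/3; with total 17/42.
Normalising, the posterior is P(urn A | data) = 3/17, P(urn B | data) = 14/17.
So P(purple next | data) = Σ P(purple next | H) P(H | data) = (4/5)(3/17) + (1/4)(14/17) = 59/170.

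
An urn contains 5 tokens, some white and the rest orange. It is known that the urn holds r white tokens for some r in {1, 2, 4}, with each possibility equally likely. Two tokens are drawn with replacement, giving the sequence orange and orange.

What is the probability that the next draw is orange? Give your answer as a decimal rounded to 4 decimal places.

Under each hypothesis, the probability of the observed sequence is: P(data | r = 1) = (4/5)(4/5) = 16/25; P(data | r = 2) = (3/5)(3/5) = 9/25; P(data | r = 4) = (1/5)(1/5) = 1/25.
Weighting by the prior gives 1/3 · 16/25 = 16/75, 1/3 · 9/25 = 3/25, 1/3 · 1/25 = 1/75; summing to 26/75.
Normalising, the posterior is P(r = 1 | data) = 8/13, P(r = 2 | data) = 9/26, P(r = 4 | data) = 1/26.
Averaging over the posterior, P(orange next | data) = (4/5)(8/13) + (3/5)(9/26) + (1/5)(1/26) = 46/65.

0.7077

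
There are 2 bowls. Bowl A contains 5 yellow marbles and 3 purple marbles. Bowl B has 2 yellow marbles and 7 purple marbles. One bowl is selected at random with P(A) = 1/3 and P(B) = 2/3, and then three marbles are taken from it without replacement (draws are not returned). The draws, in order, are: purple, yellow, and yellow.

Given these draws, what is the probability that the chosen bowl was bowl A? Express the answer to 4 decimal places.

0.7627

For each hypothesis, P(data | H) works out to: P(data | bowl A) = (3/8)(5/7)(4/6) = 5/28; P(data | bowl B) = (7/9)(2/8)(1/7) = 1/36.
Weighting by the prior gives 1/3 · 5/28 = 5/84, 2/3 · 1/36 = 1/54; summing to 59/756.
Therefore the posterior P(bowl A | data) = (5/84) / (59/756) = 45/59.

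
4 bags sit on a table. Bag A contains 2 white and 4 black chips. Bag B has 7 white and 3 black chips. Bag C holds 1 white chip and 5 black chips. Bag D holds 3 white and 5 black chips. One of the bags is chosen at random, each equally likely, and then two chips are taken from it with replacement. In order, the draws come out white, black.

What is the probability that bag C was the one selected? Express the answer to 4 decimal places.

0.1724

Under each hypothesis, the probability of the observed sequence is: P(data | bag A) = (2/6)(4/6) = 0.22222; P(data | bag B) = (7/10)(3/10) = 0.21; P(data | bag C) = (1/6)(5/6) = 0.13889; P(data | bag D) = (3/8)(5/8) = 0.23438.
Weighting by the prior gives 1/4 · 0.22222 = 0.055556, 1/4 · 0.21 = 0.0525, 1/4 · 0.13889 = 0.034722, 1/4 · 0.23438 = 0.058594; these sum to 0.20137.
By Bayes' rule, P(bag C | data) = (0.034722) / (0.20137) = 0.17243.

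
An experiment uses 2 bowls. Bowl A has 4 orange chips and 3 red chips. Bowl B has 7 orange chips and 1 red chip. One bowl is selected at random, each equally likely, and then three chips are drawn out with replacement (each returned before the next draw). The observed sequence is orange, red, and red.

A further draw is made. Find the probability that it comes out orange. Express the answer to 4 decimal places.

0.6064

Under each hypothesis, the probability of the observed sequence is: P(data | bowl A) = (4/7)(3/7)(3/7) = 0.10496; P(data | bowl B) = (7/8)(1/8)(1/8) = 0.013672.
Weighting by the prior gives 1/2 · 0.10496 = 0.052478, 1/2 · 0.013672 = 0.0068359; with total 0.059314.
Normalising, the posterior is P(bowl A | data) = 0.88475, P(bowl B | data) = 0.11525.
So P(orange next | data) = Σ P(orange next | H) P(H | data) = (4/7)(0.88475) + (7/8)(0.11525) = 0.60642.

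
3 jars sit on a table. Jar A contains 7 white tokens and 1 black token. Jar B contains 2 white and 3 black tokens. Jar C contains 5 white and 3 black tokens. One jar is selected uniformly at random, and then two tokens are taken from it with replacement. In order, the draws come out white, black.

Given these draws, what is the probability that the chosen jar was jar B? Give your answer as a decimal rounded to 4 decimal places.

0.4111

The likelihood of the observed sequence under each hypothesis: P(data | jar A) = (7/8)(1/8) = 0.10938; P(data | jar B) = (2/5)(3/5) = 0.24; P(data | jar C) = (5/8)(3/8) = 0.23438.
Multiplying each by its prior: 1/3 · 0.10938 = 0.036458, 1/3 · 0.24 = 0.08, 1/3 · 0.23438 = 0.078125; summing to 0.19458.
Hence P(jar B | data) = (0.08) / (0.19458) = 0.41113.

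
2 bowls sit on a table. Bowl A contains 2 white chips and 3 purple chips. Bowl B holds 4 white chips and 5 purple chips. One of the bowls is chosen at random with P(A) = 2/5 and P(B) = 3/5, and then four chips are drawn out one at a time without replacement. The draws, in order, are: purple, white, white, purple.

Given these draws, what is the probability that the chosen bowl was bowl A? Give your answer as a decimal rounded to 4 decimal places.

0.4565

Compute the likelihood of the observed sequence for each case: P(data | bowl A) = (3/5)(2/4)(1/3)(2/2) = 1/10; P(data | bowl B) = (5/9)(4/8)(3/7)(4/6) = 5/63.
Multiplying each by its prior: 2/5 · 1/10 = 1/25, 3/5 · 5/63 = 1/21; summing to 46/525.
So P(bowl A | data) = (1/25) / (46/525) = 21/46.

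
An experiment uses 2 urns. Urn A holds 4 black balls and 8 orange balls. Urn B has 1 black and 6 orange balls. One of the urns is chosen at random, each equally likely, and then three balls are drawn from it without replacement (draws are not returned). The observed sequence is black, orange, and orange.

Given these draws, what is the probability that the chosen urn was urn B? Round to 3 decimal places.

Compute the likelihood of the observed sequence for each case: P(data | urn A) = (4/12)(8/11)(7/10) = 0.1697; P(data | urn B) = (1/7)(6/6)(5/5) = 0.14286.
Weighting by the prior gives 1/2 · 0.1697 = 0.084848, 1/2 · 0.14286 = 0.071429; summing to 0.15628.
By Bayes' rule, P(urn B | data) = (0.071429) / (0.15628) = 0.45706.

0.457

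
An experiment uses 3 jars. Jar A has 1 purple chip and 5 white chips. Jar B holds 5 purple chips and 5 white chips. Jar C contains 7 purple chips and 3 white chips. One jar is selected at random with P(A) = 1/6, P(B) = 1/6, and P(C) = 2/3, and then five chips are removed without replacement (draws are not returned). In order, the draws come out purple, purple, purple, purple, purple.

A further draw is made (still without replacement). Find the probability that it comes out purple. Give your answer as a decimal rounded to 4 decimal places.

0.3953

Compute the likelihood of the observed sequence for each case: P(data | jar A) = (1/6)(0/5) = 0; P(data | jar B) = (5/10)(4/9)(3/8)(2/7)(1/6) = 0.0039683; P(data | jar C) = (7/10)(6/9)(5/8)(4/7)(3/6) = 0.083333.
The prior-weighted likelihoods are 1/6 · 0 = 0, 1/6 · 0.0039683 = 0.00066138, 2/3 · 0.083333 = 0.055556; with total 0.056217.
Dividing through by the total gives posterior P(jar A | data) = 0, P(jar B | data) = 0.011765, P(jar C | data) = 0.98824.
So P(purple next | data) = Σ P(purple next | H) P(H | data) = (0)(0.011765) + (2/5)(0.98824) = 0.39529.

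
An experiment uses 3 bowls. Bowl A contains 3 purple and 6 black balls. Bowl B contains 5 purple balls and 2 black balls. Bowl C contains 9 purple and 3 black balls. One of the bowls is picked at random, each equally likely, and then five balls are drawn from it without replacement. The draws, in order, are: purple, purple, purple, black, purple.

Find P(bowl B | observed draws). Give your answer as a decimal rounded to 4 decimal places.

The likelihood of the observed sequence under each hypothesis: P(data | bowl A) = (3/9)(2/8)(1/7)(6/6)(0/5) = 0; P(data | bowl B) = (5/7)(4/6)(3/5)(2/4)(2/3) = 0.095238; P(data | bowl C) = (9/12)(8/11)(7/10)(3/9)(6/8) = 0.095455.
Weighting by the prior gives 1/3 · 0 = 0, 1/3 · 0.095238 = 0.031746, 1/3 · 0.095455 = 0.031818; with total 0.063564.
Therefore the posterior P(bowl B | data) = (0.031746) / (0.063564) = 0.49943.

0.4994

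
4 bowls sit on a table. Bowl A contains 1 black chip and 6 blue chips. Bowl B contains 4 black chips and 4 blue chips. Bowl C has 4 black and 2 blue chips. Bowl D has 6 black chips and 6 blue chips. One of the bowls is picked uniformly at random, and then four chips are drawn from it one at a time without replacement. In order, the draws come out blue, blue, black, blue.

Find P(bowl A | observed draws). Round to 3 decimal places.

Compute the likelihood of the observed sequence for each case: P(data | bowl A) = (6/7)(5/6)(1/5)(4/4) = 1/7; P(data | bowl B) = (4/8)(3/7)(4/6)(2/5) = 2/35; P(data | bowl C) = (2/6)(1/5)(4/4)(0/3) = 0; P(data | bowl D) = (6/12)(5/11)(6/10)(4/9) = 2/33.
Weighting by the prior gives 1/4 · 1/7 = 1/28, 1/4 · 2/35 = 1/70, 1/4 · 0 = 0, 1/4 · 2/33 = 1/66; summing to 43/660.
By Bayes' rule, P(bowl A | data) = (1/28) / (43/660) = 165/301.

0.548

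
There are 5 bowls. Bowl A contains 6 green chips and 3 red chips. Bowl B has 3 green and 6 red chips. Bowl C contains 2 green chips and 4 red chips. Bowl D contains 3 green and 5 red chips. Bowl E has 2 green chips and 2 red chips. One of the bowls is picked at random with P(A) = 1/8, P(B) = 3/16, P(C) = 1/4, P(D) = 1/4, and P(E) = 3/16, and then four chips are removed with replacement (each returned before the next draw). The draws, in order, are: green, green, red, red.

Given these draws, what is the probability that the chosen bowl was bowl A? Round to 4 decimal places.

Under each hypothesis, the probability of the observed sequence is: P(data | bowl A) = (6/9)(6/9)(3/9)(3/9) = 0.049383; P(data | bowl B) = (3/9)(3/9)(6/9)(6/9) = 0.049383; P(data | bowl C) = (2/6)(2/6)(4/6)(4/6) = 0.049383; P(data | bowl D) = (3/8)(3/8)(5/8)(5/8) = 0.054932; P(data | bowl E) = (2/4)(2/4)(2/4)(2/4) = 0.0625.
Multiplying each by its prior: 1/8 · 0.049383 = 0.0061728, 3/16 · 0.049383 = 0.0092593, 1/4 · 0.049383 = 0.012346, 1/4 · 0.054932 = 0.013733, 3/16 · 0.0625 = 0.011719; summing to 0.053229.
By Bayes' rule, P(bowl A | data) = (0.0061728) / (0.053229) = 0.11597.

0.1160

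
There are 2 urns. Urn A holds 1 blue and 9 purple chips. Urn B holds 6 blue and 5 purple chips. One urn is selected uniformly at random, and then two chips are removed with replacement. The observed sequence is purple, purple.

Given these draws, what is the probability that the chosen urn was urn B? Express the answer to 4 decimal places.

Under each hypothesis, the probability of the observed sequence is: P(data | urn A) = (9/10)(9/10) = 0.81; P(data | urn B) = (5/11)(5/11) = 0.20661.
Multiplying each by its prior: 1/2 · 0.81 = 0.405, 1/2 · 0.20661 = 0.10331; summing to 0.50831.
By Bayes' rule, P(urn B | data) = (0.10331) / (0.50831) = 0.20324.

0.2032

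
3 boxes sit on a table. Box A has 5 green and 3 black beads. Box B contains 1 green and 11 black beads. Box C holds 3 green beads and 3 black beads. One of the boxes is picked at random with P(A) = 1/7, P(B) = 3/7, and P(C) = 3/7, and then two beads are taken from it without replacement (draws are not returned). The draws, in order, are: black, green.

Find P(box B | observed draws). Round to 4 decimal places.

0.1763

Compute the likelihood of the observed sequence for each case: P(data | box A) = (3/8)(5/7) = 0.26786; P(data | box B) = (11/12)(1/11) = 0.083333; P(data | box C) = (3/6)(3/5) = 0.3.
Multiplying each by its prior: 1/7 · 0.26786 = 0.038265, 3/7 · 0.083333 = 0.035714, 3/7 · 0.3 = 0.12857; summing to 0.20255.
By Bayes' rule, P(box B | data) = (0.035714) / (0.20255) = 0.17632.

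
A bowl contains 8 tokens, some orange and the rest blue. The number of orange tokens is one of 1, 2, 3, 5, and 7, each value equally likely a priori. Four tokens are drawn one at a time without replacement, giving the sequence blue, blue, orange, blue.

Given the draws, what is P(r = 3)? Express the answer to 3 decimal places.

0.273

Compute the likelihood of the observed sequence for each case: P(data | r = 1) = (7/8)(6/7)(1/6)(5/5) = 1/8; P(data | r = 2) = (6/8)(5/7)(2/6)(4/5) = 1/7; P(data | r = 3) = (5/8)(4/7)(3/6)(3/5) = 3/28; P(data | r = 5) = (3/8)(2/7)(5/6)(1/5) = 1/56; P(data | r = 7) = (1/8)(0/7) = 0.
Weighting by the prior gives 1/5 · 1/8 = 1/40, 1/5 · 1/7 = 1/35, 1/5 · 3/28 = 3/140, 1/5 · 1/56 = 1/280, 1/5 · 0 = 0; summing to 11/140.
Therefore the posterior P(r = 3 | data) = (3/140) / (11/140) = 3/11.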